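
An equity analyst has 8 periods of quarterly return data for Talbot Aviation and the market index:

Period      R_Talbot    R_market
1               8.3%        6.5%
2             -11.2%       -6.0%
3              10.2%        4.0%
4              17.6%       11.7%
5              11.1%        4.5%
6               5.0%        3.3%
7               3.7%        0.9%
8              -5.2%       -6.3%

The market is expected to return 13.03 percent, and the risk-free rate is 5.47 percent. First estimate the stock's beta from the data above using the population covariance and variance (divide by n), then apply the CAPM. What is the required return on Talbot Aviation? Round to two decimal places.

Mean R_i = (8.3 − 11.2 + 10.2 + 17.6 + 11.1 + 5.0 + 3.7 − 5.2) / 8 = 4.9375%
Mean R_m = (6.5 − 6.0 + 4.0 + 11.7 + 4.5 + 3.3 + 0.9 − 6.3) / 8 = 2.3250%
Σ(R_i − R̄_i)(R_m − R̄_m) = 378.5725  ⇒  Cov = 378.5725 / 8 = 47.3216
Σ(R_m − R̄_m)² = 259.5350  ⇒  Var(R_m) = 259.5350 / 8 = 32.4419
β = Cov / Var(R_m) = 47.3216 / 32.4419 = 1.4587
MRP = 13.03% − 5.47% = 7.56%
E(R) = R_f + β × MRP = 5.47% + 1.4587 × 7.56% = 16.50%

16.50%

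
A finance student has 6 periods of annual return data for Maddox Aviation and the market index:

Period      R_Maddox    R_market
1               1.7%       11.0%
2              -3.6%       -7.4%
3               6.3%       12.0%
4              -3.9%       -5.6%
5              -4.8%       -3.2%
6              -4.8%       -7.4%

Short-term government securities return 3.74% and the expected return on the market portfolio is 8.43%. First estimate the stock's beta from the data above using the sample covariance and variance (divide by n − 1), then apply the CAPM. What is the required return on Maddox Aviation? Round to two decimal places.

5.91%

Mean R_i = (1.7 − 3.6 + 6.3 − 3.9 − 4.8 − 4.8) / 6 = -1.5167%
Mean R_m = (11.0 − 7.4 + 12.0 − 5.6 − 3.2 − 7.4) / 6 = -0.1000%
Σ(R_i − R̄_i)(R_m − R̄_m) = 192.7500  ⇒  Cov = 192.7500 / 5 = 38.5500
Σ(R_m − R̄_m)² = 416.0600  ⇒  Var(R_m) = 416.0600 / 5 = 83.2120
β = Cov / Var(R_m) = 38.5500 / 83.2120 = 0.4633
MRP = 8.43% − 3.74% = 4.69%
E(R) = R_f + β × MRP = 3.74% + 0.4633 × 4.69% = 5.91%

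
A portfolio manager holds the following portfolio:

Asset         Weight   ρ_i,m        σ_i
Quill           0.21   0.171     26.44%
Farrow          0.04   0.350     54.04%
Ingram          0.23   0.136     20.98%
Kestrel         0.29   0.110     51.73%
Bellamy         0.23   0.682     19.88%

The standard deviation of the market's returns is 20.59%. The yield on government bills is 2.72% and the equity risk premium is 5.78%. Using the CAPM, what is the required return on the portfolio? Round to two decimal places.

β_Quill = 0.171 × 26.44% / 20.59% = 0.2196
β_Farrow = 0.350 × 54.04% / 20.59% = 0.9186
β_Ingram = 0.136 × 20.98% / 20.59% = 0.1386
β_Kestrel = 0.110 × 51.73% / 20.59% = 0.2764
β_Bellamy = 0.682 × 19.88% / 20.59% = 0.6585
β_P = Σ w_i β_i = 0.21×0.2196 + 0.04×0.9186 + 0.23×0.1386 + 0.29×0.2764 + 0.23×0.6585 = 0.3463
E(R_P) = R_f + β_P × MRP = 2.72% + 0.3463 × 5.78% = 4.72%

4.72%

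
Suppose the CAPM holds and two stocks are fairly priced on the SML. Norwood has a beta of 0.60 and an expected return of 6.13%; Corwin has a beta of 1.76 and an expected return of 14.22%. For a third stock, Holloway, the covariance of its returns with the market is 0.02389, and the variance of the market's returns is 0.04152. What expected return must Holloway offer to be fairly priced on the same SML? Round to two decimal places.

MRP = (14.22% − 6.13%) / (1.76 − 0.60) = 6.9741%
R_f = 6.13% − 0.60 × 6.9741% = 1.9455%
β_Holloway = Cov / Var(R_m) = 0.02389 / 0.04152 = 0.5754
E(R_Holloway) = R_f + β × MRP = 1.9455% + 0.5754 × 6.9741% = 5.96%

5.96%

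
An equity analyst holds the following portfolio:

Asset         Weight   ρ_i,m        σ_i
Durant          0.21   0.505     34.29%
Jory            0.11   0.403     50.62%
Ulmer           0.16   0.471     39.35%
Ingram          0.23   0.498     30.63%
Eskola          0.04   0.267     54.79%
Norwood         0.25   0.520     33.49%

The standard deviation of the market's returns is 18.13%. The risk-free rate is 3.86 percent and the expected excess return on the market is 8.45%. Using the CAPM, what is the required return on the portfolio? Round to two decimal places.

β_Durant = 0.505 × 34.29% / 18.13% = 0.9551
β_Jory = 0.403 × 50.62% / 18.13% = 1.1252
β_Ulmer = 0.471 × 39.35% / 18.13% = 1.0223
β_Ingram = 0.498 × 30.63% / 18.13% = 0.8414
β_Eskola = 0.267 × 54.79% / 18.13% = 0.8069
β_Norwood = 0.520 × 33.49% / 18.13% = 0.9606
β_P = Σ w_i β_i = 0.21×0.9551 + 0.11×1.1252 + 0.16×1.0223 + 0.23×0.8414 + 0.04×0.8069 + 0.25×0.9606 = 0.9539
E(R_P) = R_f + β_P × MRP = 3.86% + 0.9539 × 8.45% = 11.92%

11.92%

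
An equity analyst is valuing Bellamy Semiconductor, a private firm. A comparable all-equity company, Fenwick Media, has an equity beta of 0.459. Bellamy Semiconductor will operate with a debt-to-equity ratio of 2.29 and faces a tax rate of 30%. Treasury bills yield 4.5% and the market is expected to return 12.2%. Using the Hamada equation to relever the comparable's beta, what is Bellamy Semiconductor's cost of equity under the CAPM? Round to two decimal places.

13.70%

β_L = β_U × [1 + (1 − t)(D/E)] = 0.459 × [1 + (1 − 0.30) × 2.29]
    = 0.459 × [1 + 0.70 × 2.29] = 0.459 × 2.6030 = 1.1948
MRP = 12.2% − 4.5% = 7.70%
E(R) = R_f + β_L × MRP = 4.5% + 1.1948 × 7.7% = 13.70%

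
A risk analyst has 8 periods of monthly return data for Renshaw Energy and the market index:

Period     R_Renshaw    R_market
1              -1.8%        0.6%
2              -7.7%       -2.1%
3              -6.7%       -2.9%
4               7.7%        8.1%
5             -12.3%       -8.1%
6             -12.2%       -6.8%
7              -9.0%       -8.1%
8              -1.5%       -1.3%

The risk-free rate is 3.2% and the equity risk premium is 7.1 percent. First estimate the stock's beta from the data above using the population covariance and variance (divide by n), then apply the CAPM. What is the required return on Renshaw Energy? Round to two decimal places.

Mean R_i = (-1.8 − 7.7 − 6.7 + 7.7 − 12.3 − 12.2 − 9.0 − 1.5) / 8 = -5.4375%
Mean R_m = (0.6 − 2.1 − 2.9 + 8.1 − 8.1 − 6.8 − 8.1 − 1.3) / 8 = -2.5750%
Σ(R_i − R̄_i)(R_m − R̄_m) = 242.3175  ⇒  Cov = 242.3175 / 8 = 30.2897
Σ(R_m − R̄_m)² = 204.8950  ⇒  Var(R_m) = 204.8950 / 8 = 25.6119
β = Cov / Var(R_m) = 30.2897 / 25.6119 = 1.1826
E(R) = R_f + β × MRP = 3.2% + 1.1826 × 7.1% = 11.60%

11.60%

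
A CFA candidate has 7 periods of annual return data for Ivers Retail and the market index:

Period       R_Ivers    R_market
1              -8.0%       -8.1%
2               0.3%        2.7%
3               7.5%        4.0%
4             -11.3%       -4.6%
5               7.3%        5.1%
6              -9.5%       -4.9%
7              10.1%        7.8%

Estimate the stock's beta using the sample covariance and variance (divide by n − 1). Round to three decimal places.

1.412

Mean R_i = (-8.0 + 0.3 + 7.5 − 11.3 + 7.3 − 9.5 + 10.1) / 7 = -0.5143%
Mean R_m = (-8.1 + 2.7 + 4.0 − 4.6 + 5.1 − 4.9 + 7.8) / 7 = 0.2857%
Σ(R_i − R̄_i)(R_m − R̄_m) = 311.1786  ⇒  Cov = 311.1786 / 6 = 51.8631
Σ(R_m − R̄_m)² = 220.3486  ⇒  Var(R_m) = 220.3486 / 6 = 36.7248
β = Cov / Var(R_m) = 51.8631 / 36.7248 = 1.4122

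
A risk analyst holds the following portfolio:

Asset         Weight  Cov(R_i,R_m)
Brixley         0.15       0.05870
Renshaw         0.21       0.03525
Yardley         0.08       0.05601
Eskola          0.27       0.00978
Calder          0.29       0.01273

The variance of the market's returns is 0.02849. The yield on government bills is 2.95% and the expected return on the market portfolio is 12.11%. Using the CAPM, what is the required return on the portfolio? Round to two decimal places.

11.64%

β_Brixley = 0.05870 / 0.02849 = 2.0604
β_Renshaw = 0.03525 / 0.02849 = 1.2373
β_Yardley = 0.05601 / 0.02849 = 1.9660
β_Eskola = 0.00978 / 0.02849 = 0.3433
β_Calder = 0.01273 / 0.02849 = 0.4468
β_P = Σ w_i β_i = 0.15×2.0604 + 0.21×1.2373 + 0.08×1.9660 + 0.27×0.3433 + 0.29×0.4468 = 0.9484
MRP = 12.11% − 2.95% = 9.16%
E(R_P) = R_f + β_P × MRP = 2.95% + 0.9484 × 9.16% = 11.64%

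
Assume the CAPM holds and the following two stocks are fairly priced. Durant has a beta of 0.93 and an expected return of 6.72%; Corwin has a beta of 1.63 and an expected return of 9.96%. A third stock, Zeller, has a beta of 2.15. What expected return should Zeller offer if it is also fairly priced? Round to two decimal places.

12.37%

MRP (SML slope) = (9.96% − 6.72%) / (1.63 − 0.93) = 3.24% / 0.70 = 4.6286%
R_f (intercept) = 6.72% − 0.93 × 4.6286% = 2.4154%
E(R_Zeller) = R_f + β × MRP = 2.4154% + 2.15 × 4.6286% = 12.37%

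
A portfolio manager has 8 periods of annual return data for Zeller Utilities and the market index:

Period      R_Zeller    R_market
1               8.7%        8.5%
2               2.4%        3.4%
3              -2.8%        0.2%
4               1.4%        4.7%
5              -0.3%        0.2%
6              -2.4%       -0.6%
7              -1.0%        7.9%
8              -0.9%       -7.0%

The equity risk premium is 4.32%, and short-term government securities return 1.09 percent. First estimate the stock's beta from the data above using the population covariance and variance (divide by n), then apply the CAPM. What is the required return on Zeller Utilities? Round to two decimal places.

2.93%

Mean R_i = (8.7 + 2.4 − 2.8 + 1.4 − 0.3 − 2.4 − 1.0 − 0.9) / 8 = 0.6375%
Mean R_m = (8.5 + 3.4 + 0.2 + 4.7 + 0.2 − 0.6 + 7.9 − 7.0) / 8 = 2.1625%
Σ(R_i − R̄_i)(R_m − R̄_m) = 76.8813  ⇒  Cov = 76.8813 / 8 = 9.6102
Σ(R_m − R̄_m)² = 180.3388  ⇒  Var(R_m) = 180.3388 / 8 = 22.5424
β = Cov / Var(R_m) = 9.6102 / 22.5424 = 0.4263
E(R) = R_f + β × MRP = 1.09% + 0.4263 × 4.32% = 2.93%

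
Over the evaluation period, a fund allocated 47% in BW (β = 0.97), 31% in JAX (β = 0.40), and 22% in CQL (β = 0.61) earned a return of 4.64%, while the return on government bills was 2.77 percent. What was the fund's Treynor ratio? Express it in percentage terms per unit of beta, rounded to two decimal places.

2.62%

β_P = 0.47×0.97 + 0.31×0.40 + 0.22×0.61 = 0.7141
Treynor = (R_P − R_f) / β_P = (4.64% − 2.77%) / 0.7141 = 1.87% / 0.7141 = 2.62%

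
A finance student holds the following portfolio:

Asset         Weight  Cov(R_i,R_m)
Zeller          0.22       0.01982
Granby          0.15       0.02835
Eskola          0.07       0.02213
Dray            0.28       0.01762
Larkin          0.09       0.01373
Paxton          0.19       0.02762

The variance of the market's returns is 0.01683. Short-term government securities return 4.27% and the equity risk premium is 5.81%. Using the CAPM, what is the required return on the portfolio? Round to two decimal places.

β_Zeller = 0.01982 / 0.01683 = 1.1777
β_Granby = 0.02835 / 0.01683 = 1.6845
β_Eskola = 0.02213 / 0.01683 = 1.3149
β_Dray = 0.01762 / 0.01683 = 1.0469
β_Larkin = 0.01373 / 0.01683 = 0.8158
β_Paxton = 0.02762 / 0.01683 = 1.6411
β_P = Σ w_i β_i = 0.22×1.1777 + 0.15×1.6845 + 0.07×1.3149 + 0.28×1.0469 + 0.09×0.8158 + 0.19×1.6411 = 1.2822
E(R_P) = R_f + β_P × MRP = 4.27% + 1.2822 × 5.81% = 11.72%

11.72%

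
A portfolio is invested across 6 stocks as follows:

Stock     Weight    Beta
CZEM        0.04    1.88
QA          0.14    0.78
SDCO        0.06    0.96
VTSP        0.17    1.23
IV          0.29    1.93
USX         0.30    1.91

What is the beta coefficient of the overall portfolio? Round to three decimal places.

β_P = Σ w_i β_i = 0.04×1.88 + 0.14×0.78 + 0.06×0.96 + 0.17×1.23 + 0.29×1.93 + 0.30×1.91 = 1.5838

1.584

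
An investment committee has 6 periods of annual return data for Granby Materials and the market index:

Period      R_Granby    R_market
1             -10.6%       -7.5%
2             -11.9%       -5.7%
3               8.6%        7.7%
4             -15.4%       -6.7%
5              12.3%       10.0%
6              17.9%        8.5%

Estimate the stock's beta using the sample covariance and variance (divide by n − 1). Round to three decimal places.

1.648

Mean R_i = (-10.6 − 11.9 + 8.6 − 15.4 + 12.3 + 17.9) / 6 = 0.1500%
Mean R_m = (-7.5 − 5.7 + 7.7 − 6.7 + 10.0 + 8.5) / 6 = 1.0500%
Σ(R_i − R̄_i)(R_m − R̄_m) = 590.9350  ⇒  Cov = 590.9350 / 5 = 118.1870
Σ(R_m − R̄_m)² = 358.5550  ⇒  Var(R_m) = 358.5550 / 5 = 71.7110
β = Cov / Var(R_m) = 118.1870 / 71.7110 = 1.6481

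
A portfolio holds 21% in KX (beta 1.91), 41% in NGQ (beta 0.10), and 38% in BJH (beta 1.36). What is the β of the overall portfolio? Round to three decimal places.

β_P = Σ w_i β_i = 0.21×1.91 + 0.41×0.10 + 0.38×1.36 = 0.9589

0.959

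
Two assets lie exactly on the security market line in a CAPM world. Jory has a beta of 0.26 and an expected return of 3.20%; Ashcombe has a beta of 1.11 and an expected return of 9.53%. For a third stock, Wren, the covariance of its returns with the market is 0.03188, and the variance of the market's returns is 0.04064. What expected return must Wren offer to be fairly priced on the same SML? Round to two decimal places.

MRP = (9.53% − 3.20%) / (1.11 − 0.26) = 7.4471%
R_f = 3.20% − 0.26 × 7.4471% = 1.2638%
β_Wren = Cov / Var(R_m) = 0.03188 / 0.04064 = 0.7844
E(R_Wren) = R_f + β × MRP = 1.2638% + 0.7844 × 7.4471% = 7.11%

7.11%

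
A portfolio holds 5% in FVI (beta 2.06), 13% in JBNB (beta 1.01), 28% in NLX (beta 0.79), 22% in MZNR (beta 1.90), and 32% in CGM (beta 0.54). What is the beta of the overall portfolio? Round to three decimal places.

β_P = Σ w_i β_i = 0.05×2.06 + 0.13×1.01 + 0.28×0.79 + 0.22×1.90 + 0.32×0.54 = 1.0463

1.046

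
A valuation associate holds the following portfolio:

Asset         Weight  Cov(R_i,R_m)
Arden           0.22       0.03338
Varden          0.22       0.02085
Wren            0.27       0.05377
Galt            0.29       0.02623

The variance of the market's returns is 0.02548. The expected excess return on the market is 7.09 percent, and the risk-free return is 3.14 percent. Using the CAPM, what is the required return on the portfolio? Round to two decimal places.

12.62%

β_Arden = 0.03338 / 0.02548 = 1.3100
β_Varden = 0.02085 / 0.02548 = 0.8183
β_Wren = 0.05377 / 0.02548 = 2.1103
β_Galt = 0.02623 / 0.02548 = 1.0294
β_P = Σ w_i β_i = 0.22×1.3100 + 0.22×0.8183 + 0.27×2.1103 + 0.29×1.0294 = 1.3365
E(R_P) = R_f + β_P × MRP = 3.14% + 1.3365 × 7.09% = 12.62%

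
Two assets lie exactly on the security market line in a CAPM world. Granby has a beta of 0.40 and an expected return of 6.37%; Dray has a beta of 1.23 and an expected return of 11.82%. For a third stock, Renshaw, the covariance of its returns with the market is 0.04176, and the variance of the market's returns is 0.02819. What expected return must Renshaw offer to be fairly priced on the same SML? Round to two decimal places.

13.47%

MRP = (11.82% − 6.37%) / (1.23 − 0.40) = 6.5663%
R_f = 6.37% − 0.40 × 6.5663% = 3.7435%
β_Renshaw = Cov / Var(R_m) = 0.04176 / 0.02819 = 1.4814
E(R_Renshaw) = R_f + β × MRP = 3.7435% + 1.4814 × 6.5663% = 13.47%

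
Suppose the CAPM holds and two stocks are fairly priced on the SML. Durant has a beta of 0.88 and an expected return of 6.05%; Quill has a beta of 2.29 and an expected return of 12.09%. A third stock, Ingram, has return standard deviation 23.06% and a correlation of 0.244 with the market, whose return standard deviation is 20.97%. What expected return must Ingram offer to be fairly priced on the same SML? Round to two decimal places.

3.43%

MRP = (12.09% − 6.05%) / (2.29 − 0.88) = 4.2837%
R_f = 6.05% − 0.88 × 4.2837% = 2.2803%
β_Ingram = ρ·σ_i/σ_m = 0.244 × 23.06 / 20.97 = 0.2683
E(R_Ingram) = R_f + β × MRP = 2.2803% + 0.2683 × 4.2837% = 3.43%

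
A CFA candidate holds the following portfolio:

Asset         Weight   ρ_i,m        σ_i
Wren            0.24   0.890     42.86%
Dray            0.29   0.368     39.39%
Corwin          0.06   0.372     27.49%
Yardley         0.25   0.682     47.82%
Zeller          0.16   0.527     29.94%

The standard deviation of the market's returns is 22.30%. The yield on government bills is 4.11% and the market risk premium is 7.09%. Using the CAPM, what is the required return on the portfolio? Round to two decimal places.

β_Wren = 0.890 × 42.86% / 22.30% = 1.7106
β_Dray = 0.368 × 39.39% / 22.30% = 0.6500
β_Corwin = 0.372 × 27.49% / 22.30% = 0.4586
β_Yardley = 0.682 × 47.82% / 22.30% = 1.4625
β_Zeller = 0.527 × 29.94% / 22.30% = 0.7076
β_P = Σ w_i β_i = 0.24×1.7106 + 0.29×0.6500 + 0.06×0.4586 + 0.25×1.4625 + 0.16×0.7076 = 1.1054
E(R_P) = R_f + β_P × MRP = 4.11% + 1.1054 × 7.09% = 11.95%

11.95%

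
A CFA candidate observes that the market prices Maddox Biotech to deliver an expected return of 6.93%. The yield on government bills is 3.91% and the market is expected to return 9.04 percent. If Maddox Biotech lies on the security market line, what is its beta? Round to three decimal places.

MRP = 9.04% − 3.91% = 5.13%
β = (E(R) − R_f) / MRP = (6.93% − 3.91%) / 5.13% = 3.02% / 5.13% = 0.589

0.589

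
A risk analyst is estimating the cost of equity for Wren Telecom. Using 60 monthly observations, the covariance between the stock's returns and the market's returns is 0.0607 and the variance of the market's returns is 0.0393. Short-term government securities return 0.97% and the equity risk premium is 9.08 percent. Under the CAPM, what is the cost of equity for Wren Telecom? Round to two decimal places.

14.99%

β = Cov(R_i, R_m) / Var(R_m) = 0.0607 / 0.0393 = 1.5445
E(R) = R_f + β × MRP = 0.97% + 1.5445 × 9.08% = 14.99%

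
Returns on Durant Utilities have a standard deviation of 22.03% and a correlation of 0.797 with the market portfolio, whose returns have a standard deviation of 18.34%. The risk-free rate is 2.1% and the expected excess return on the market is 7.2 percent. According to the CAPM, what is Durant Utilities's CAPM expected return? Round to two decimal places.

β = ρ × σ_i / σ_m = 0.797 × 22.03% / 18.34% = 0.9574
E(R) = 2.1% + 0.9574 × 7.2% = 8.99%

8.99%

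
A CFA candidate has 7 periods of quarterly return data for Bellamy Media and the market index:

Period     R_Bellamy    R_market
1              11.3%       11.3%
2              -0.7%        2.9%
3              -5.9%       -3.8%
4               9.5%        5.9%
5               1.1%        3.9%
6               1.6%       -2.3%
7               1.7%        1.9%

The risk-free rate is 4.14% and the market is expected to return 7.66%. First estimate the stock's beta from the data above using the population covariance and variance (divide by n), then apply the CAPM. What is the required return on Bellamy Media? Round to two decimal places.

Mean R_i = (11.3 − 0.7 − 5.9 + 9.5 + 1.1 + 1.6 + 1.7) / 7 = 2.6571%
Mean R_m = (11.3 + 2.9 − 3.8 + 5.9 + 3.9 − 2.3 + 1.9) / 7 = 2.8286%
Σ(R_i − R̄_i)(R_m − R̄_m) = 155.3586  ⇒  Cov = 155.3586 / 7 = 22.1941
Σ(R_m − R̄_m)² = 153.4543  ⇒  Var(R_m) = 153.4543 / 7 = 21.9220
β = Cov / Var(R_m) = 22.1941 / 21.9220 = 1.0124
MRP = 7.66% − 4.14% = 3.52%
E(R) = R_f + β × MRP = 4.14% + 1.0124 × 3.52% = 7.70%

7.70%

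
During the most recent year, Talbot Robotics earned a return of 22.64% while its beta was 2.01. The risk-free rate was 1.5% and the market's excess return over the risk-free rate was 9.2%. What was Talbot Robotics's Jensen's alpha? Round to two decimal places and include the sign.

CAPM benchmark = R_f + β(R_m − R_f) = 1.5% + 2.01 × 9.2% = 19.9920%
α = actual − benchmark = 22.64% − 19.9920% = +2.65%

+2.65%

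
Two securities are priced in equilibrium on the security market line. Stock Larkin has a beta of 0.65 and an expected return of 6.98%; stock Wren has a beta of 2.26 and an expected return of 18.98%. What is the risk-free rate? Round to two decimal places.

2.14%

Both satisfy E(R) = R_f + β·MRP, so the slope of the SML is
MRP = (18.98% − 6.98%) / (2.26 − 0.65) = 12.00% / 1.61 = 7.4534%
R_f = E(R_Larkin) − β_Larkin·MRP = 6.98% − 0.65 × 7.4534% = 2.1353%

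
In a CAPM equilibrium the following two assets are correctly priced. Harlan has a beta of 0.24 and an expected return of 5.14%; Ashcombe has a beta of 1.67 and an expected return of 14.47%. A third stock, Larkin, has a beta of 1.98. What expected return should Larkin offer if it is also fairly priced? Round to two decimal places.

16.49%

MRP (SML slope) = (14.47% − 5.14%) / (1.67 − 0.24) = 9.33% / 1.43 = 6.5245%
R_f (intercept) = 5.14% − 0.24 × 6.5245% = 3.5741%
E(R_Larkin) = R_f + β × MRP = 3.5741% + 1.98 × 6.5245% = 16.49%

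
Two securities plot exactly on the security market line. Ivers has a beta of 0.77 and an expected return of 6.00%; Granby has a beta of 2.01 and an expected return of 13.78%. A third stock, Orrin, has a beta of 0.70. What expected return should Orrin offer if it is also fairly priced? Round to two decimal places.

MRP (SML slope) = (13.78% − 6.00%) / (2.01 − 0.77) = 7.78% / 1.24 = 6.2742%
R_f (intercept) = 6.00% − 0.77 × 6.2742% = 1.1689%
E(R_Orrin) = R_f + β × MRP = 1.1689% + 0.70 × 6.2742% = 5.56%

5.56%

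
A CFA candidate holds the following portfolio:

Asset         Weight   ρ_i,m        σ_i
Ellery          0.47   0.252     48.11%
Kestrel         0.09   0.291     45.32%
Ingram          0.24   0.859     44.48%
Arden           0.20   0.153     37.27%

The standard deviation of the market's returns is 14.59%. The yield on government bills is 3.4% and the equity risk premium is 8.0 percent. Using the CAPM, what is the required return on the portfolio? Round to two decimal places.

12.83%

β_Ellery = 0.252 × 48.11% / 14.59% = 0.8310
β_Kestrel = 0.291 × 45.32% / 14.59% = 0.9039
β_Ingram = 0.859 × 44.48% / 14.59% = 2.6188
β_Arden = 0.153 × 37.27% / 14.59% = 0.3908
β_P = Σ w_i β_i = 0.47×0.8310 + 0.09×0.9039 + 0.24×2.6188 + 0.20×0.3908 = 1.1786
E(R_P) = R_f + β_P × MRP = 3.4% + 1.1786 × 8.0% = 12.83%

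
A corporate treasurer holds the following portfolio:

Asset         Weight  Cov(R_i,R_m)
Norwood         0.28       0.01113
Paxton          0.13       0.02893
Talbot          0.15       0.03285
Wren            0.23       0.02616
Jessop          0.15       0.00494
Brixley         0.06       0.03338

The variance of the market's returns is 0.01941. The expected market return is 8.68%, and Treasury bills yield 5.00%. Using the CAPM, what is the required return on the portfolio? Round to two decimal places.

β_Norwood = 0.01113 / 0.01941 = 0.5734
β_Paxton = 0.02893 / 0.01941 = 1.4905
β_Talbot = 0.03285 / 0.01941 = 1.6924
β_Wren = 0.02616 / 0.01941 = 1.3478
β_Jessop = 0.00494 / 0.01941 = 0.2545
β_Brixley = 0.03338 / 0.01941 = 1.7197
β_P = Σ w_i β_i = 0.28×0.5734 + 0.13×1.4905 + 0.15×1.6924 + 0.23×1.3478 + 0.15×0.2545 + 0.06×1.7197 = 1.0595
MRP = 8.68% − 5.00% = 3.68%
E(R_P) = R_f + β_P × MRP = 5.00% + 1.0595 × 3.68% = 8.90%

8.90%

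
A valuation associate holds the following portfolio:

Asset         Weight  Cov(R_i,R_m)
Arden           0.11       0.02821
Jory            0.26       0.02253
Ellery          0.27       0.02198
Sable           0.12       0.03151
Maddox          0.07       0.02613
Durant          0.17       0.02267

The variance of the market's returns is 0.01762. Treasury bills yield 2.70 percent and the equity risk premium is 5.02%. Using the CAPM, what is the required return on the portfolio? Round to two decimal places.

β_Arden = 0.02821 / 0.01762 = 1.6010
β_Jory = 0.02253 / 0.01762 = 1.2787
β_Ellery = 0.02198 / 0.01762 = 1.2474
β_Sable = 0.03151 / 0.01762 = 1.7883
β_Maddox = 0.02613 / 0.01762 = 1.4830
β_Durant = 0.02267 / 0.01762 = 1.2866
β_P = Σ w_i β_i = 0.11×1.6010 + 0.26×1.2787 + 0.27×1.2474 + 0.12×1.7883 + 0.07×1.4830 + 0.17×1.2866 = 1.3825
E(R_P) = R_f + β_P × MRP = 2.70% + 1.3825 × 5.02% = 9.64%

9.64%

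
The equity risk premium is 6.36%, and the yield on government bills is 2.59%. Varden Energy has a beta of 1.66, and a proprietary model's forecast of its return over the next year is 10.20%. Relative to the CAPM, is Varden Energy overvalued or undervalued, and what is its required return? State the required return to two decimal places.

Required return = R_f + β·MRP = 2.59% + 1.66 × 6.36% = 13.15%
Forecast 10.20% < required 13.15% → the stock plots below the SML → overvalued.

Overvalued; required return 13.15%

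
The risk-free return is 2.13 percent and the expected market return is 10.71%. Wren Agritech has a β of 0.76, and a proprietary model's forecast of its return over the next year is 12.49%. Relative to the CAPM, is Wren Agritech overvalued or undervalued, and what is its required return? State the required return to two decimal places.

MRP = 10.71% − 2.13% = 8.58%
Required return = R_f + β·MRP = 2.13% + 0.76 × 8.58% = 8.65%
Forecast 12.49% > required 8.65% → the stock plots above the SML → undervalued.

Undervalued; required return 8.65%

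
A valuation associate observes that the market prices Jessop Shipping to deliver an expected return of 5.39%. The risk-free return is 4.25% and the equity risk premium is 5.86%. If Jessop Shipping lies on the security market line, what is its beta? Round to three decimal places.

β = (E(R) − R_f) / MRP = (5.39% − 4.25%) / 5.86% = 1.14% / 5.86% = 0.195

0.195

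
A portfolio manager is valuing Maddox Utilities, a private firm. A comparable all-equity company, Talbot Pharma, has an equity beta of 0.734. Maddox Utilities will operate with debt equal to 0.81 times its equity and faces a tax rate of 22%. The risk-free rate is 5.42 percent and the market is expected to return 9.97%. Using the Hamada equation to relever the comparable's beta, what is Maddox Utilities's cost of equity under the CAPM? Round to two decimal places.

10.87%

β_L = β_U × [1 + (1 − t)(D/E)] = 0.734 × [1 + (1 − 0.22) × 0.81]
    = 0.734 × [1 + 0.78 × 0.81] = 0.734 × 1.6318 = 1.1977
MRP = 9.97% − 5.42% = 4.55%
E(R) = R_f + β_L × MRP = 5.42% + 1.1977 × 4.55% = 10.87%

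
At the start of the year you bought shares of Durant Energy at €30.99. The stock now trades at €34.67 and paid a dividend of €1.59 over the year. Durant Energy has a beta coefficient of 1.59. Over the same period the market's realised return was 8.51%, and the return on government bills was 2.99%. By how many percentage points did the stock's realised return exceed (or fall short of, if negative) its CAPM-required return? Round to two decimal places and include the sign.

+5.24%

Realised HPR = (P1 + D1 − P0) / P0 = (34.67 + 1.59 − 30.99) / 30.99 = 5.27 / 30.99 = 17.0055%
MRP = 8.51% − 2.99% = 5.52%
CAPM required = R_f + β·MRP = 2.99% + 1.59 × 5.52% = 11.7668%
α = realised − required = 17.0055% − 11.7668% = +5.24%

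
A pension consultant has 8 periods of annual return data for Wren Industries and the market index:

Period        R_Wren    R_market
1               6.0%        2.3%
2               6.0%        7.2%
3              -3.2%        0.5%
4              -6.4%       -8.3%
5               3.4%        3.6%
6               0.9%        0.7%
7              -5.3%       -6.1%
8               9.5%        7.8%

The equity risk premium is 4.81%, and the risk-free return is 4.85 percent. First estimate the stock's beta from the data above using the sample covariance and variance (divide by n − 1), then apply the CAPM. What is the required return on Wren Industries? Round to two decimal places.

Mean R_i = (6.0 + 6.0 − 3.2 − 6.4 + 3.4 + 0.9 − 5.3 + 9.5) / 8 = 1.3625%
Mean R_m = (2.3 + 7.2 + 0.5 − 8.3 + 3.6 + 0.7 − 6.1 + 7.8) / 8 = 0.9625%
Σ(R_i − R̄_i)(R_m − R̄_m) = 217.3288  ⇒  Cov = 217.3288 / 7 = 31.0470
Σ(R_m − R̄_m)² = 230.3588  ⇒  Var(R_m) = 230.3588 / 7 = 32.9084
β = Cov / Var(R_m) = 31.0470 / 32.9084 = 0.9434
E(R) = R_f + β × MRP = 4.85% + 0.9434 × 4.81% = 9.39%

9.39%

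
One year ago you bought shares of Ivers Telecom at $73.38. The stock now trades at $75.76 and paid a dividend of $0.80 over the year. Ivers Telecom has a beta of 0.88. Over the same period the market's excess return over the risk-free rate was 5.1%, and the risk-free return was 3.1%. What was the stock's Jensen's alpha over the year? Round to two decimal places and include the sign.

Realised HPR = (P1 + D1 − P0) / P0 = (75.76 + 0.80 − 73.38) / 73.38 = 3.18 / 73.38 = 4.3336%
CAPM required = R_f + β·MRP = 3.1% + 0.88 × 5.1% = 7.5880%
α = realised − required = 4.3336% − 7.5880% = -3.25%

-3.25%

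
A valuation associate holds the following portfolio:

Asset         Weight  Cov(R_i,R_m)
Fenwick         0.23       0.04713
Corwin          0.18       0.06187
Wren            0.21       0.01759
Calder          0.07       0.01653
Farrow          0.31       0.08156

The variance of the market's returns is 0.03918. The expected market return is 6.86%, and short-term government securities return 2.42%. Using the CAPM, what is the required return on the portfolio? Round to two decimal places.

8.33%

β_Fenwick = 0.04713 / 0.03918 = 1.2029
β_Corwin = 0.06187 / 0.03918 = 1.5791
β_Wren = 0.01759 / 0.03918 = 0.4490
β_Calder = 0.01653 / 0.03918 = 0.4219
β_Farrow = 0.08156 / 0.03918 = 2.0817
β_P = Σ w_i β_i = 0.23×1.2029 + 0.18×1.5791 + 0.21×0.4490 + 0.07×0.4219 + 0.31×2.0817 = 1.3301
MRP = 6.86% − 2.42% = 4.44%
E(R_P) = R_f + β_P × MRP = 2.42% + 1.3301 × 4.44% = 8.33%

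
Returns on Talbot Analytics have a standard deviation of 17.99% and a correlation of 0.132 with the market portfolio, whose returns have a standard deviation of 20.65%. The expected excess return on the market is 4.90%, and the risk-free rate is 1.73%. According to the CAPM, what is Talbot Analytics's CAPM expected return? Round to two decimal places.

β = ρ × σ_i / σ_m = 0.132 × 17.99% / 20.65% = 0.1150
E(R) = 1.73% + 0.1150 × 4.90% = 2.29%

2.29%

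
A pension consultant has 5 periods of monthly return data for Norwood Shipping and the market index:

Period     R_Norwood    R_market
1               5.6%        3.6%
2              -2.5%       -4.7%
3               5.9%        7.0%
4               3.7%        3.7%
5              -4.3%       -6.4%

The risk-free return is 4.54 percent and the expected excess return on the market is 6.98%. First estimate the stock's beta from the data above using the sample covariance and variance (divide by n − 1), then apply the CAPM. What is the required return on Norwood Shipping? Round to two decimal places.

Mean R_i = (5.6 − 2.5 + 5.9 + 3.7 − 4.3) / 5 = 1.6800%
Mean R_m = (3.6 − 4.7 + 7.0 + 3.7 − 6.4) / 5 = 0.6400%
Σ(R_i − R̄_i)(R_m − R̄_m) = 109.0440  ⇒  Cov = 109.0440 / 4 = 27.2610
Σ(R_m − R̄_m)² = 136.6520  ⇒  Var(R_m) = 136.6520 / 4 = 34.1630
β = Cov / Var(R_m) = 27.2610 / 34.1630 = 0.7980
E(R) = R_f + β × MRP = 4.54% + 0.7980 × 6.98% = 10.11%

10.11%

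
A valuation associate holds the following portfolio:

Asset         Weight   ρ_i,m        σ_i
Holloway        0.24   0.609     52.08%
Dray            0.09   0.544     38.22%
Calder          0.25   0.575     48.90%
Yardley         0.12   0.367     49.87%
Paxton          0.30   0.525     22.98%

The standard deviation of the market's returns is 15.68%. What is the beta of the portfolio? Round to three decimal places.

β_Holloway = 0.609 × 52.08% / 15.68% = 2.0228
β_Dray = 0.544 × 38.22% / 15.68% = 1.3260
β_Calder = 0.575 × 48.90% / 15.68% = 1.7932
β_Yardley = 0.367 × 49.87% / 15.68% = 1.1672
β_Paxton = 0.525 × 22.98% / 15.68% = 0.7694
β_P = Σ w_i β_i = 0.24×2.0228 + 0.09×1.3260 + 0.25×1.7932 + 0.12×1.1672 + 0.30×0.7694 = 1.4240

1.424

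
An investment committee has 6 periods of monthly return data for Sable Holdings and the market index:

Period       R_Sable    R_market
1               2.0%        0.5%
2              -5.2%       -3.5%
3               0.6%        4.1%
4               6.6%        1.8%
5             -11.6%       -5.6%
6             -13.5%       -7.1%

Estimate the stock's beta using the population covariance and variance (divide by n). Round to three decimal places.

Mean R_i = (2.0 − 5.2 + 0.6 + 6.6 − 11.6 − 13.5) / 6 = -3.5167%
Mean R_m = (0.5 − 3.5 + 4.1 + 1.8 − 5.6 − 7.1) / 6 = -1.6333%
Σ(R_i − R̄_i)(R_m − R̄_m) = 159.8867  ⇒  Cov = 159.8867 / 6 = 26.6478
Σ(R_m − R̄_m)² = 98.3133  ⇒  Var(R_m) = 98.3133 / 6 = 16.3856
β = Cov / Var(R_m) = 26.6478 / 16.3856 = 1.6263

1.626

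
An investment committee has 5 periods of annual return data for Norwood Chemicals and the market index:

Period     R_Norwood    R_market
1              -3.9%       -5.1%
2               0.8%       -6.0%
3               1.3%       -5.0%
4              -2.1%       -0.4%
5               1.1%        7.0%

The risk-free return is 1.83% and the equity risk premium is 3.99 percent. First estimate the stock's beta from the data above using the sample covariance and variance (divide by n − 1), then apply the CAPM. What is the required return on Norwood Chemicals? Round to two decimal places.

2.23%

Mean R_i = (-3.9 + 0.8 + 1.3 − 2.1 + 1.1) / 5 = -0.5600%
Mean R_m = (-5.1 − 6.0 − 5.0 − 0.4 + 7.0) / 5 = -1.9000%
Σ(R_i − R̄_i)(R_m − R̄_m) = 11.8100  ⇒  Cov = 11.8100 / 4 = 2.9525
Σ(R_m − R̄_m)² = 118.1200  ⇒  Var(R_m) = 118.1200 / 4 = 29.5300
β = Cov / Var(R_m) = 2.9525 / 29.5300 = 0.1000
E(R) = R_f + β × MRP = 1.83% + 0.1000 × 3.99% = 2.23%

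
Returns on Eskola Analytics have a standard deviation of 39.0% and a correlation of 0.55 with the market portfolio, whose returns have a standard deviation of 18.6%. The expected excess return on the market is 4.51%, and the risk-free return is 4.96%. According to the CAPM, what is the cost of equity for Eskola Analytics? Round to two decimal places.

β = ρ × σ_i / σ_m = 0.55 × 39.0% / 18.6% = 1.1532
E(R) = 4.96% + 1.1532 × 4.51% = 10.16%

10.16%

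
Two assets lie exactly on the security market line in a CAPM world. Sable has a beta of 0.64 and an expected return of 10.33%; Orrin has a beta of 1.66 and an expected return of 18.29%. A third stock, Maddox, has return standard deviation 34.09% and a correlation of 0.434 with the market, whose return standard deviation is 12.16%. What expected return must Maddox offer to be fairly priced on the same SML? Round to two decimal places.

MRP = (18.29% − 10.33%) / (1.66 − 0.64) = 7.8039%
R_f = 10.33% − 0.64 × 7.8039% = 5.3355%
β_Maddox = ρ·σ_i/σ_m = 0.434 × 34.09 / 12.16 = 1.2167
E(R_Maddox) = R_f + β × MRP = 5.3355% + 1.2167 × 7.8039% = 14.83%

14.83%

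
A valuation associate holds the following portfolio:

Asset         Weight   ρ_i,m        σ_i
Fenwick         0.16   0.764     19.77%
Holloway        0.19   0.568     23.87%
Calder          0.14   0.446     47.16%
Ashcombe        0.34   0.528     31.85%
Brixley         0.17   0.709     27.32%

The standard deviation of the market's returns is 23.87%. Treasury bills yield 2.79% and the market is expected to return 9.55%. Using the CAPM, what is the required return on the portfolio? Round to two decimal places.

β_Fenwick = 0.764 × 19.77% / 23.87% = 0.6328
β_Holloway = 0.568 × 23.87% / 23.87% = 0.5680
β_Calder = 0.446 × 47.16% / 23.87% = 0.8812
β_Ashcombe = 0.528 × 31.85% / 23.87% = 0.7045
β_Brixley = 0.709 × 27.32% / 23.87% = 0.8115
β_P = Σ w_i β_i = 0.16×0.6328 + 0.19×0.5680 + 0.14×0.8812 + 0.34×0.7045 + 0.17×0.8115 = 0.7100
MRP = 9.55% − 2.79% = 6.76%
E(R_P) = R_f + β_P × MRP = 2.79% + 0.7100 × 6.76% = 7.59%

7.59%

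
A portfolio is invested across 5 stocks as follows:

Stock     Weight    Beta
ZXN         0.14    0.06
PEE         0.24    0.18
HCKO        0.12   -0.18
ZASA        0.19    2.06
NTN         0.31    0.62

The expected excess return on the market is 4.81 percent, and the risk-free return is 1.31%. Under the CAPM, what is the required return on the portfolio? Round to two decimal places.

4.26%

β_P = Σ w_i β_i = 0.14×0.06 + 0.24×0.18 + 0.12×-0.18 + 0.19×2.06 + 0.31×0.62 = 0.6136
E(R_P) = R_f + β_P × MRP = 1.31% + 0.6136 × 4.81% = 4.26%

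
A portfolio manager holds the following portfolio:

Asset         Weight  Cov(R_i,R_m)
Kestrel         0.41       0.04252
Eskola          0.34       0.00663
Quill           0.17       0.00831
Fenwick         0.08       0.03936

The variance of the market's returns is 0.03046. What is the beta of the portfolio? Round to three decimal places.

0.796

β_Kestrel = 0.04252 / 0.03046 = 1.3959
β_Eskola = 0.00663 / 0.03046 = 0.2177
β_Quill = 0.00831 / 0.03046 = 0.2728
β_Fenwick = 0.03936 / 0.03046 = 1.2922
β_P = Σ w_i β_i = 0.41×1.3959 + 0.34×0.2177 + 0.17×0.2728 + 0.08×1.2922 = 0.7961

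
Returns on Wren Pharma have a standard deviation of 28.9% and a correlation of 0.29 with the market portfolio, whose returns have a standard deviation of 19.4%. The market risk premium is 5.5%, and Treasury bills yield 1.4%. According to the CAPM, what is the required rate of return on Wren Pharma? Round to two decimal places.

3.78%

β = ρ × σ_i / σ_m = 0.29 × 28.9% / 19.4% = 0.4320
E(R) = 1.4% + 0.4320 × 5.5% = 3.78%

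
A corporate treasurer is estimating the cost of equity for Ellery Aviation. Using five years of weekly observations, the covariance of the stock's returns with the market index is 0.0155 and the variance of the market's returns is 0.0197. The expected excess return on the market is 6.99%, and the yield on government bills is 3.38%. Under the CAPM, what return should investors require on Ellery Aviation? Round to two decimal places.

β = Cov(R_i, R_m) / Var(R_m) = 0.0155 / 0.0197 = 0.7868
E(R) = R_f + β × MRP = 3.38% + 0.7868 × 6.99% = 8.88%

8.88%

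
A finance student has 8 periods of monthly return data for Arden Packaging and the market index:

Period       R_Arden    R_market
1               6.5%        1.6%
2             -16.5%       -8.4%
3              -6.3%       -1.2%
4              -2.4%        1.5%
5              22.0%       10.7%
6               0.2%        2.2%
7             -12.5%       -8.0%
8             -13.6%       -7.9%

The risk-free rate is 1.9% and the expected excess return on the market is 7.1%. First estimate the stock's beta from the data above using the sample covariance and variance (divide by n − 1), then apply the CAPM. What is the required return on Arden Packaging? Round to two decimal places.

Mean R_i = (6.5 − 16.5 − 6.3 − 2.4 + 22.0 + 0.2 − 12.5 − 13.6) / 8 = -2.8250%
Mean R_m = (1.6 − 8.4 − 1.2 + 1.5 + 10.7 + 2.2 − 8.0 − 7.9) / 8 = -1.1875%
Σ(R_i − R̄_i)(R_m − R̄_m) = 569.4025  ⇒  Cov = 569.4025 / 7 = 81.3432
Σ(R_m − R̄_m)² = 311.2688  ⇒  Var(R_m) = 311.2688 / 7 = 44.4670
β = Cov / Var(R_m) = 81.3432 / 44.4670 = 1.8293
E(R) = R_f + β × MRP = 1.9% + 1.8293 × 7.1% = 14.89%

14.89%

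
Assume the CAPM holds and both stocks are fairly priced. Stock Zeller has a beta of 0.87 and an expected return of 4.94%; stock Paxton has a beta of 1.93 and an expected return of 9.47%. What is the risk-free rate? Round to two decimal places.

Both satisfy E(R) = R_f + β·MRP, so the slope of the SML is
MRP = (9.47% − 4.94%) / (1.93 − 0.87) = 4.53% / 1.06 = 4.2736%
R_f = E(R_Zeller) − β_Zeller·MRP = 4.94% − 0.87 × 4.2736% = 1.2220%

1.22%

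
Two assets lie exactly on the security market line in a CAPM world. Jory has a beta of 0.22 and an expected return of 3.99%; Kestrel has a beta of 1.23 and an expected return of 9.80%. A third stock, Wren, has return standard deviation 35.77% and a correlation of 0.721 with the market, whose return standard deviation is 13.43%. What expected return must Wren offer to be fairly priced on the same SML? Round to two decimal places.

MRP = (9.80% − 3.99%) / (1.23 − 0.22) = 5.7525%
R_f = 3.99% − 0.22 × 5.7525% = 2.7245%
β_Wren = ρ·σ_i/σ_m = 0.721 × 35.77 / 13.43 = 1.9203
E(R_Wren) = R_f + β × MRP = 2.7245% + 1.9203 × 5.7525% = 13.77%

13.77%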